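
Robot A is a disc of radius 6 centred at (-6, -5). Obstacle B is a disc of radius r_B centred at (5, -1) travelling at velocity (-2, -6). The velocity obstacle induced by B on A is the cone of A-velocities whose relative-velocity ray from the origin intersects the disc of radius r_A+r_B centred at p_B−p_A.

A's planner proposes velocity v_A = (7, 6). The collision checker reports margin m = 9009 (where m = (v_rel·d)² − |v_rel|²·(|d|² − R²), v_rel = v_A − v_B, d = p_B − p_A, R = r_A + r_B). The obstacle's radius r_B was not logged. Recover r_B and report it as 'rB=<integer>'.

m = 9009
d = (11, 4);  v_rel = (9, 12),  |v_rel|² = 225
v_rel×d = (9)·(4) − (12)·(11) = -96
since m = R²·225 − (-96)²:  R² = (9216 + 9009) / 225 = 81
R = √81 = 9  ⇒  r_B = 9 − 6 = 3

rB=3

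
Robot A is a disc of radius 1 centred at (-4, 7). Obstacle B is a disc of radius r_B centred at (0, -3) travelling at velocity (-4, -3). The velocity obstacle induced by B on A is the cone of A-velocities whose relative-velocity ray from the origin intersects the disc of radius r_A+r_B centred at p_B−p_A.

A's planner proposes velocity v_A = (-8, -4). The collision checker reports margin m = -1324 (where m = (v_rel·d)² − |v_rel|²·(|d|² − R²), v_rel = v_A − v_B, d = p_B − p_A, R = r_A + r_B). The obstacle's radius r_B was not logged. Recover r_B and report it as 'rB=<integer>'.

m = -1324
d = (4, -10);  v_rel = (-4, -1),  |v_rel|² = 17
v_rel×d = (-4)·(-10) − (-1)·(4) = 44
since m = R²·17 − 44²:  R² = (1936 + -1324) / 17 = 36
R = √36 = 6  ⇒  r_B = 6 − 1 = 5

rB=5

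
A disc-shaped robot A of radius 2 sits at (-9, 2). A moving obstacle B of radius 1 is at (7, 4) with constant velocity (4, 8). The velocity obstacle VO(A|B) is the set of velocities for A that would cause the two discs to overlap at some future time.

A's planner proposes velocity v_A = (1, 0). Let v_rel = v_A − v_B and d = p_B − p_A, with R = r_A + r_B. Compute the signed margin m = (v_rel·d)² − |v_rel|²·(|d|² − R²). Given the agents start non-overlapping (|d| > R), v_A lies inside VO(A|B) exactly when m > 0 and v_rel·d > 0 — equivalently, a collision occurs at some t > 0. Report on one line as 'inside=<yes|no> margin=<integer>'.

d = (16, 2),  |d|² = 260;  R = 2+1 = 3,  c = 260−3² = 251
v_rel = (-3, -8),  |v_rel|² = 73;  v_rel·d = (-3)·(16) + (-8)·(2) = -64
73·t² + 128·t + 251 = 0  ⇒  m = (-64)² − 73·251 = -14227
m = -14227 < 0,  v_rel·d = -64 < 0  ⇒  outside

inside=no margin=-14227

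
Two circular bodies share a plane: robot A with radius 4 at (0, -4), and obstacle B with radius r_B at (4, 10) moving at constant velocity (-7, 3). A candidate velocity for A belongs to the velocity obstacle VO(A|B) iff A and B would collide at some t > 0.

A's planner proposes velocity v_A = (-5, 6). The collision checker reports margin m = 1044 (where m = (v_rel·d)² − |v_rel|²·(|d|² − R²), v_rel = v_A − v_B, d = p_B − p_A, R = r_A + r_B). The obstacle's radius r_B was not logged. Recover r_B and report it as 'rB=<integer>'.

m = 1044
d = (4, 14);  v_rel = (2, 3),  |v_rel|² = 13
v_rel×d = (2)·(14) − (3)·(4) = 16
since m = R²·13 − 16²:  R² = (256 + 1044) / 13 = 100
R = √100 = 10  ⇒  r_B = 10 − 4 = 6

rB=6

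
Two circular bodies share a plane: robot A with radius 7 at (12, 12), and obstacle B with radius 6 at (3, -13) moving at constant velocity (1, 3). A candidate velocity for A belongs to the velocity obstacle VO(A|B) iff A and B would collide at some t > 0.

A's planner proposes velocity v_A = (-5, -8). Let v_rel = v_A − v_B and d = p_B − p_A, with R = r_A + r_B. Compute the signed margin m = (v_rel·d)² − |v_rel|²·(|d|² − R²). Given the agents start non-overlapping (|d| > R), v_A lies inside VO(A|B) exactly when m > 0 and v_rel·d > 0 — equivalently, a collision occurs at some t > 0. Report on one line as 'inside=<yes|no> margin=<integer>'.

d = (-9, -25),  |d|² = 706;  R = 7+6 = 13,  c = 706−13² = 537
v_rel = (-6, -11),  |v_rel|² = 157;  v_rel·d = (-6)·(-9) + (-11)·(-25) = 329
157·t² − 658·t + 537 = 0  ⇒  m = 329² − 157·537 = 23932
m = 23932 > 0,  v_rel·d = 329 > 0  ⇒  inside

inside=yes margin=23932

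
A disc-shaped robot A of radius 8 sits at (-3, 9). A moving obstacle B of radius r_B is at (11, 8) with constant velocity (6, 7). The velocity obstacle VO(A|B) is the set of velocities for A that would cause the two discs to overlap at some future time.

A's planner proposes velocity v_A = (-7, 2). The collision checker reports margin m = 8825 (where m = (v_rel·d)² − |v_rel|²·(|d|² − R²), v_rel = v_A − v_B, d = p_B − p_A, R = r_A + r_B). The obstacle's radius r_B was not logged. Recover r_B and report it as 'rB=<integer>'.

m = 8825
d = (14, -1);  v_rel = (-13, -5),  |v_rel|² = 194
v_rel×d = (-13)·(-1) − (-5)·(14) = 83
since m = R²·194 − 83²:  R² = (6889 + 8825) / 194 = 81
R = √81 = 9  ⇒  r_B = 9 − 8 = 1

rB=1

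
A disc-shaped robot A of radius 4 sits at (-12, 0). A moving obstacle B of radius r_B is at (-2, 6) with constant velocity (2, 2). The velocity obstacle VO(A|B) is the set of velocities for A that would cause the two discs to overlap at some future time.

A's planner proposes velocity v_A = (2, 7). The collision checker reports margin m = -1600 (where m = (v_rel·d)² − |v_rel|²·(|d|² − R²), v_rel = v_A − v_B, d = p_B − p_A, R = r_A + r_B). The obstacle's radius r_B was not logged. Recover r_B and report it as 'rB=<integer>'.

m = -1600
d = (10, 6);  v_rel = (0, 5),  |v_rel|² = 25
v_rel×d = (0)·(6) − (5)·(10) = -50
since m = R²·25 − (-50)²:  R² = (2500 + -1600) / 25 = 36
R = √36 = 6  ⇒  r_B = 6 − 4 = 2

rB=2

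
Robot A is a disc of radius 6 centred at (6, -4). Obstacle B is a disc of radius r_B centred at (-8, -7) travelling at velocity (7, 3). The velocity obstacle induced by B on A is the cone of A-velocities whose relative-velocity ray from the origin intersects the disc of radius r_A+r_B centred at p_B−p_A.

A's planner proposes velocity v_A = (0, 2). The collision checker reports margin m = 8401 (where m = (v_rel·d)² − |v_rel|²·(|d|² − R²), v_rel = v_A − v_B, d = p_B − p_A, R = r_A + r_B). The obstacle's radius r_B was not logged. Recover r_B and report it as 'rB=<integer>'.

m = 8401
d = (-14, -3);  v_rel = (-7, -1),  |v_rel|² = 50
v_rel×d = (-7)·(-3) − (-1)·(-14) = 7
since m = R²·50 − 7²:  R² = (49 + 8401) / 50 = 169
R = √169 = 13  ⇒  r_B = 13 − 6 = 7

rB=7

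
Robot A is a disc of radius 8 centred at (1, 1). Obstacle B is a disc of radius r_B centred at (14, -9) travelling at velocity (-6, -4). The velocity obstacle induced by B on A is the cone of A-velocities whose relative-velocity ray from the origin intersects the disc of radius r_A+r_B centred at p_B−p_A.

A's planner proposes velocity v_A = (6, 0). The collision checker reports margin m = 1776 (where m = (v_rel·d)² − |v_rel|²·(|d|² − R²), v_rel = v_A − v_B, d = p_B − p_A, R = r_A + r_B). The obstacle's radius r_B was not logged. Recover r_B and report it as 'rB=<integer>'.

m = 1776
d = (13, -10);  v_rel = (12, 4),  |v_rel|² = 160
v_rel×d = (12)·(-10) − (4)·(13) = -172
since m = R²·160 − (-172)²:  R² = (29584 + 1776) / 160 = 196
R = √196 = 14  ⇒  r_B = 14 − 8 = 6

rB=6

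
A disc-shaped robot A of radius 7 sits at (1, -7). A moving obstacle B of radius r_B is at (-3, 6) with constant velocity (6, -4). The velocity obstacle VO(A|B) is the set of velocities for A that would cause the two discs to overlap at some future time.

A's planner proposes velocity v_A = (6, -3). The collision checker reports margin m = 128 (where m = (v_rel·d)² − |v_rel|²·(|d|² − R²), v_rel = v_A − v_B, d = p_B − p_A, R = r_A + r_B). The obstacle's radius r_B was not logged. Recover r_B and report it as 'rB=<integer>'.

m = 128
d = (-4, 13);  v_rel = (0, 1),  |v_rel|² = 1
v_rel×d = (0)·(13) − (1)·(-4) = 4
since m = R²·1 − 4²:  R² = (16 + 128) / 1 = 144
R = √144 = 12  ⇒  r_B = 12 − 7 = 5

rB=5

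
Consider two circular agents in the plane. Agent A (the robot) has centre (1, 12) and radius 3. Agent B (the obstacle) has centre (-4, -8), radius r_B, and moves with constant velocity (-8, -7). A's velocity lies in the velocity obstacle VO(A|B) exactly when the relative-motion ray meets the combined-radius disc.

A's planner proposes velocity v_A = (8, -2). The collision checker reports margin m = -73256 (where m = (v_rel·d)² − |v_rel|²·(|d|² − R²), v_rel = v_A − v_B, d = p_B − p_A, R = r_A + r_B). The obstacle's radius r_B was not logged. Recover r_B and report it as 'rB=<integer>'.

m = -73256
d = (-5, -20);  v_rel = (16, 5),  |v_rel|² = 281
v_rel×d = (16)·(-20) − (5)·(-5) = -295
since m = R²·281 − (-295)²:  R² = (87025 + -73256) / 281 = 49
R = √49 = 7  ⇒  r_B = 7 − 3 = 4

rB=4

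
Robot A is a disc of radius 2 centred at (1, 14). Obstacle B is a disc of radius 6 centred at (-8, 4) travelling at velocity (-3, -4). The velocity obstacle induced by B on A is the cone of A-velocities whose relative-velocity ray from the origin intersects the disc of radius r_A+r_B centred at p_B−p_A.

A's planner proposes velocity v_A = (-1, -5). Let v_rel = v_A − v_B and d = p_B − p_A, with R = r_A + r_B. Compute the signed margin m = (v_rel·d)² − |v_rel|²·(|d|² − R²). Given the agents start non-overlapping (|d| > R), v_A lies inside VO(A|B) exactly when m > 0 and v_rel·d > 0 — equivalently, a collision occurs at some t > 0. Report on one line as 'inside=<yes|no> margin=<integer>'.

d = (-9, -10),  |d|² = 181;  R = 2+6 = 8,  c = 181−8² = 117
v_rel = (2, -1),  |v_rel|² = 5;  v_rel·d = (2)·(-9) + (-1)·(-10) = -8
5·t² + 16·t + 117 = 0  ⇒  m = (-8)² − 5·117 = -521
m = -521 < 0,  v_rel·d = -8 < 0  ⇒  outside

inside=no margin=-521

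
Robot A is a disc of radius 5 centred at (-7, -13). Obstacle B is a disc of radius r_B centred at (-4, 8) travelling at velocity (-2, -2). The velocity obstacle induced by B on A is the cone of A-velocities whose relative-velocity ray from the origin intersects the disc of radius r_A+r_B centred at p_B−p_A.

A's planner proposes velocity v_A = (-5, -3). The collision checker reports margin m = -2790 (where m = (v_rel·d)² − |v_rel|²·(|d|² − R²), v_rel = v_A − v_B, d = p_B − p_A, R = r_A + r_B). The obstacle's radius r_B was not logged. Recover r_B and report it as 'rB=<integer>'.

m = -2790
d = (3, 21);  v_rel = (-3, -1),  |v_rel|² = 10
v_rel×d = (-3)·(21) − (-1)·(3) = -60
since m = R²·10 − (-60)²:  R² = (3600 + -2790) / 10 = 81
R = √81 = 9  ⇒  r_B = 9 − 5 = 4

rB=4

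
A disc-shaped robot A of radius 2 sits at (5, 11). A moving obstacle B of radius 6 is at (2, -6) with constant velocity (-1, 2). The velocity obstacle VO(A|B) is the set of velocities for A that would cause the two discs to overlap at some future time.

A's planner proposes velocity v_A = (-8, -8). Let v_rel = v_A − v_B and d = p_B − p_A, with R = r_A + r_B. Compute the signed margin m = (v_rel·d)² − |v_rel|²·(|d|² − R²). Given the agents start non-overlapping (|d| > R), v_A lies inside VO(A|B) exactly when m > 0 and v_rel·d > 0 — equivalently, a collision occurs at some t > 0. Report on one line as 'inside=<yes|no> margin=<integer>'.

d = (-3, -17),  |d|² = 298;  R = 2+6 = 8,  c = 298−8² = 234
v_rel = (-7, -10),  |v_rel|² = 149;  v_rel·d = (-7)·(-3) + (-10)·(-17) = 191
149·t² − 382·t + 234 = 0  ⇒  m = 191² − 149·234 = 1615
m = 1615 > 0,  v_rel·d = 191 > 0  ⇒  inside

inside=yes margin=1615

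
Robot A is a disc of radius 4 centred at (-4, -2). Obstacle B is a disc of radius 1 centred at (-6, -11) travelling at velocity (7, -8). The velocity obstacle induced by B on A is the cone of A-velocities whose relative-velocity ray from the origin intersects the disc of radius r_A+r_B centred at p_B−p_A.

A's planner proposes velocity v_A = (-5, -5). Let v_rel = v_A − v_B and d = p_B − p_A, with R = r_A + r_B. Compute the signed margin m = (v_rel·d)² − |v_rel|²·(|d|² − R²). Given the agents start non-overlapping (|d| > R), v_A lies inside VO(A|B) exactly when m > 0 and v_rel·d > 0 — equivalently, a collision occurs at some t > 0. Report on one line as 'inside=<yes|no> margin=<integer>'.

d = (-2, -9),  |d|² = 85;  R = 4+1 = 5,  c = 85−5² = 60
v_rel = (-12, 3),  |v_rel|² = 153;  v_rel·d = (-12)·(-2) + (3)·(-9) = -3
153·t² + 6·t + 60 = 0  ⇒  m = (-3)² − 153·60 = -9171
m = -9171 < 0,  v_rel·d = -3 < 0  ⇒  outside

inside=no margin=-9171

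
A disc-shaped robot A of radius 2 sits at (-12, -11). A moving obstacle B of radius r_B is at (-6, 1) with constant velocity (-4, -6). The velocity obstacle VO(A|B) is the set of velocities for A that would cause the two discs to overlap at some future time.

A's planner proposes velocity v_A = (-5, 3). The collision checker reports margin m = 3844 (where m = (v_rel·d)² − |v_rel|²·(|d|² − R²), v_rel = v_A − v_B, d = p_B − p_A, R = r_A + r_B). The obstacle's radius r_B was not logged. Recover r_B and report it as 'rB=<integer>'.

m = 3844
d = (6, 12);  v_rel = (-1, 9),  |v_rel|² = 82
v_rel×d = (-1)·(12) − (9)·(6) = -66
since m = R²·82 − (-66)²:  R² = (4356 + 3844) / 82 = 100
R = √100 = 10  ⇒  r_B = 10 − 2 = 8

rB=8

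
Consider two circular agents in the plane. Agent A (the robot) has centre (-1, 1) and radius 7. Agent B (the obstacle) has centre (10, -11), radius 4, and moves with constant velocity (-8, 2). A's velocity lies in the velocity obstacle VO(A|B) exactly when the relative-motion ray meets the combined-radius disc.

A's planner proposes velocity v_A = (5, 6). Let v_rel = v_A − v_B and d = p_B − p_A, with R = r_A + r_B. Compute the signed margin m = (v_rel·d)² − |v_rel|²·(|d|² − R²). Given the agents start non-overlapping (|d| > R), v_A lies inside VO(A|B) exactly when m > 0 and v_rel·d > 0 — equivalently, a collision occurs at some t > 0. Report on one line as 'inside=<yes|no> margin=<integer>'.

d = (11, -12),  |d|² = 265;  R = 7+4 = 11,  c = 265−11² = 144
v_rel = (13, 4),  |v_rel|² = 185;  v_rel·d = (13)·(11) + (4)·(-12) = 95
185·t² − 190·t + 144 = 0  ⇒  m = 95² − 185·144 = -17615
m = -17615 < 0,  v_rel·d = 95 > 0  ⇒  outside

inside=no margin=-17615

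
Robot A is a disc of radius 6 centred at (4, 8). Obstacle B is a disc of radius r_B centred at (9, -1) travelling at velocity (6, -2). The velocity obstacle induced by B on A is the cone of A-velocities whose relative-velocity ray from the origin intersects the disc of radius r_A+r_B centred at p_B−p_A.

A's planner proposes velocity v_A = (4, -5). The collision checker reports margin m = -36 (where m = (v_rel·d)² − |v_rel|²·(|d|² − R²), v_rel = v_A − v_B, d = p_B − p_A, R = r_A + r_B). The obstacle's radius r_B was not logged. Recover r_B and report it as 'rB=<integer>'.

m = -36
d = (5, -9);  v_rel = (-2, -3),  |v_rel|² = 13
v_rel×d = (-2)·(-9) − (-3)·(5) = 33
since m = R²·13 − 33²:  R² = (1089 + -36) / 13 = 81
R = √81 = 9  ⇒  r_B = 9 − 6 = 3

rB=3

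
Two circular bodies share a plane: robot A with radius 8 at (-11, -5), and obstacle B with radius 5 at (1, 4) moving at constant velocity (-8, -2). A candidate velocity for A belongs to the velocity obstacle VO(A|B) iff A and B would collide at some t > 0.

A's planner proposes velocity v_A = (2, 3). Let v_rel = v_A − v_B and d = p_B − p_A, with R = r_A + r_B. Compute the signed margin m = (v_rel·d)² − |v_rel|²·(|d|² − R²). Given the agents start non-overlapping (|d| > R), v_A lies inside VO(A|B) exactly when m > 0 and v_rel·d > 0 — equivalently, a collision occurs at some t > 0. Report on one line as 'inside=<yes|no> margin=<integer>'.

d = (12, 9),  |d|² = 225;  R = 8+5 = 13,  c = 225−13² = 56
v_rel = (10, 5),  |v_rel|² = 125;  v_rel·d = (10)·(12) + (5)·(9) = 165
125·t² − 330·t + 56 = 0  ⇒  m = 165² − 125·56 = 20225
m = 20225 > 0,  v_rel·d = 165 > 0  ⇒  inside

inside=yes margin=20225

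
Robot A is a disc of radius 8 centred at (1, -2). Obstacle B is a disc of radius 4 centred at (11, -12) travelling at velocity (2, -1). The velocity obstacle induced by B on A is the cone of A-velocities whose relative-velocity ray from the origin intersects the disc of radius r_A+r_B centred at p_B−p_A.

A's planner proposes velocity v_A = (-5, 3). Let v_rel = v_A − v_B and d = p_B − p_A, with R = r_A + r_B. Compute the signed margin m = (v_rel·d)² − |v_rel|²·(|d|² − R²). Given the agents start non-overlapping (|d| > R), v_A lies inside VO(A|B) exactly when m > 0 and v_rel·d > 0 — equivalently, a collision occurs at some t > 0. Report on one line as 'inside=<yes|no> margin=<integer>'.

d = (10, -10),  |d|² = 200;  R = 8+4 = 12,  c = 200−12² = 56
v_rel = (-7, 4),  |v_rel|² = 65;  v_rel·d = (-7)·(10) + (4)·(-10) = -110
65·t² + 220·t + 56 = 0  ⇒  m = (-110)² − 65·56 = 8460
m = 8460 > 0,  v_rel·d = -110 < 0  ⇒  outside

inside=no margin=8460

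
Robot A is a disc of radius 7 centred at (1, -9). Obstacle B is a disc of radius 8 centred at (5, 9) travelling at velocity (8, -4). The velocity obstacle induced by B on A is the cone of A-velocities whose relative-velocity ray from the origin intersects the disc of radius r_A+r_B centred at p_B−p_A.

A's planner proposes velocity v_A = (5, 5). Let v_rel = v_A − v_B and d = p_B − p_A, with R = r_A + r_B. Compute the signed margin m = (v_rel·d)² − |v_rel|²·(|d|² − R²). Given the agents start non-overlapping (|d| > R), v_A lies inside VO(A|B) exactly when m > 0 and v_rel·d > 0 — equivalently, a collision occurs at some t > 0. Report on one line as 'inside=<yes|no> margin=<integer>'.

d = (4, 18),  |d|² = 340;  R = 7+8 = 15,  c = 340−15² = 115
v_rel = (-3, 9),  |v_rel|² = 90;  v_rel·d = (-3)·(4) + (9)·(18) = 150
90·t² − 300·t + 115 = 0  ⇒  m = 150² − 90·115 = 12150
m = 12150 > 0,  v_rel·d = 150 > 0  ⇒  inside

inside=yes margin=12150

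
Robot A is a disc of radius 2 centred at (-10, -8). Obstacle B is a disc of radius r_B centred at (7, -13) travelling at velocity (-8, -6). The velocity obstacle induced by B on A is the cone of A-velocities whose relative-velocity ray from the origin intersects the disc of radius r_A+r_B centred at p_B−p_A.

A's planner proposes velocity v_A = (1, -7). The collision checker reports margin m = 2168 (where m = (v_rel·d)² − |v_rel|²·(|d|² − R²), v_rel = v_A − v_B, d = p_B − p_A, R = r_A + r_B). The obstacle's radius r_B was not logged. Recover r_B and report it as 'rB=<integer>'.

m = 2168
d = (17, -5);  v_rel = (9, -1),  |v_rel|² = 82
v_rel×d = (9)·(-5) − (-1)·(17) = -28
since m = R²·82 − (-28)²:  R² = (784 + 2168) / 82 = 36
R = √36 = 6  ⇒  r_B = 6 − 2 = 4

rB=4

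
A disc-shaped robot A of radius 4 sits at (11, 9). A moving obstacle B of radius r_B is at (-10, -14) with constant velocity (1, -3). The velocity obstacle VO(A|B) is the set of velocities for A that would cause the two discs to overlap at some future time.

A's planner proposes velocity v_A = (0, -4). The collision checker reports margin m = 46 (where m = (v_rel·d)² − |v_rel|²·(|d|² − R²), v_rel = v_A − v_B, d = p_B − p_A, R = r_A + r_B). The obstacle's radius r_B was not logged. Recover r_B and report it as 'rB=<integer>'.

m = 46
d = (-21, -23);  v_rel = (-1, -1),  |v_rel|² = 2
v_rel×d = (-1)·(-23) − (-1)·(-21) = 2
since m = R²·2 − 2²:  R² = (4 + 46) / 2 = 25
R = √25 = 5  ⇒  r_B = 5 − 4 = 1

rB=1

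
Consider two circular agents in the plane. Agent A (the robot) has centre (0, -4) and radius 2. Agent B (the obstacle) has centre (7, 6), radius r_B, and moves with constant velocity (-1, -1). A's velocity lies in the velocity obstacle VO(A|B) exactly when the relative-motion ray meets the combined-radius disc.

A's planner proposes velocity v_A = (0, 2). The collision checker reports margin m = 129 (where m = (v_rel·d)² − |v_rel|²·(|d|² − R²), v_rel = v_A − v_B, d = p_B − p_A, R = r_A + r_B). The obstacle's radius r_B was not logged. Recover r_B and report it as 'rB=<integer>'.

m = 129
d = (7, 10);  v_rel = (1, 3),  |v_rel|² = 10
v_rel×d = (1)·(10) − (3)·(7) = -11
since m = R²·10 − (-11)²:  R² = (121 + 129) / 10 = 25
R = √25 = 5  ⇒  r_B = 5 − 2 = 3

rB=3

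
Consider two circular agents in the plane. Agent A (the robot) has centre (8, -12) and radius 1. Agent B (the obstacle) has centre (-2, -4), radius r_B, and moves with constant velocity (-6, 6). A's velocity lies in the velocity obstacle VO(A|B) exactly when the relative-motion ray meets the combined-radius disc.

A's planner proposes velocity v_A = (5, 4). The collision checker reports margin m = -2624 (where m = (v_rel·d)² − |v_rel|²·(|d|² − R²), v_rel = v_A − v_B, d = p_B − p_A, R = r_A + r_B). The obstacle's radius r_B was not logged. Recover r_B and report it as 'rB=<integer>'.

m = -2624
d = (-10, 8);  v_rel = (11, -2),  |v_rel|² = 125
v_rel×d = (11)·(8) − (-2)·(-10) = 68
since m = R²·125 − 68²:  R² = (4624 + -2624) / 125 = 16
R = √16 = 4  ⇒  r_B = 4 − 1 = 3

rB=3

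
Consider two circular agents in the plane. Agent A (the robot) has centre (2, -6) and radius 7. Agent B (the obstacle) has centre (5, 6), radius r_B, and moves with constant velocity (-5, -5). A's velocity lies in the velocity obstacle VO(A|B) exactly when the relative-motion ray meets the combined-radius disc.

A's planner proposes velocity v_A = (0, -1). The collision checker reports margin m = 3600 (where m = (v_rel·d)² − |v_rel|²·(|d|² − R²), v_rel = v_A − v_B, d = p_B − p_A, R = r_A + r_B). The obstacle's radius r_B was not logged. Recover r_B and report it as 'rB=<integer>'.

m = 3600
d = (3, 12);  v_rel = (5, 4),  |v_rel|² = 41
v_rel×d = (5)·(12) − (4)·(3) = 48
since m = R²·41 − 48²:  R² = (2304 + 3600) / 41 = 144
R = √144 = 12  ⇒  r_B = 12 − 7 = 5

rB=5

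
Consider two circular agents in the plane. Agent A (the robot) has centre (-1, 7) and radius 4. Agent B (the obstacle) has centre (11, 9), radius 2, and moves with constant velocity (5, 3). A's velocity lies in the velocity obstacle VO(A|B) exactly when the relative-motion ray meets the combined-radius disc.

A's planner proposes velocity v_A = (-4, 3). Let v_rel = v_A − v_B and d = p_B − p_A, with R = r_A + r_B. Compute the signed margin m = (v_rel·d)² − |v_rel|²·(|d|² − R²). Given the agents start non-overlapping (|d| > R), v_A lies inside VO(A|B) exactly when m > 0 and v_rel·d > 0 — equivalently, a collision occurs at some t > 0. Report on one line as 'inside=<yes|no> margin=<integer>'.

d = (12, 2),  |d|² = 148;  R = 4+2 = 6,  c = 148−6² = 112
v_rel = (-9, 0),  |v_rel|² = 81;  v_rel·d = (-9)·(12) + (0)·(2) = -108
81·t² + 216·t + 112 = 0  ⇒  m = (-108)² − 81·112 = 2592
m = 2592 > 0,  v_rel·d = -108 < 0  ⇒  outside

inside=no margin=2592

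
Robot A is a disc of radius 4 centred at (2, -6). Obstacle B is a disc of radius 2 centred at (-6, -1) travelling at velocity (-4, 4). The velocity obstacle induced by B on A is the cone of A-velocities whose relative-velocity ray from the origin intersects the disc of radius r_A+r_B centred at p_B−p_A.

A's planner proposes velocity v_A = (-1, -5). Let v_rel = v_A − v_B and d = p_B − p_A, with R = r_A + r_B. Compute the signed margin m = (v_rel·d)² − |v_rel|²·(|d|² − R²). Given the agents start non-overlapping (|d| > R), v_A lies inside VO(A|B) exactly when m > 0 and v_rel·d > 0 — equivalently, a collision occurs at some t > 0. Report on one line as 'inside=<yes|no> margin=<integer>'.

d = (-8, 5),  |d|² = 89;  R = 4+2 = 6,  c = 89−6² = 53
v_rel = (3, -9),  |v_rel|² = 90;  v_rel·d = (3)·(-8) + (-9)·(5) = -69
90·t² + 138·t + 53 = 0  ⇒  m = (-69)² − 90·53 = -9
m = -9 < 0,  v_rel·d = -69 < 0  ⇒  outside

inside=no margin=-9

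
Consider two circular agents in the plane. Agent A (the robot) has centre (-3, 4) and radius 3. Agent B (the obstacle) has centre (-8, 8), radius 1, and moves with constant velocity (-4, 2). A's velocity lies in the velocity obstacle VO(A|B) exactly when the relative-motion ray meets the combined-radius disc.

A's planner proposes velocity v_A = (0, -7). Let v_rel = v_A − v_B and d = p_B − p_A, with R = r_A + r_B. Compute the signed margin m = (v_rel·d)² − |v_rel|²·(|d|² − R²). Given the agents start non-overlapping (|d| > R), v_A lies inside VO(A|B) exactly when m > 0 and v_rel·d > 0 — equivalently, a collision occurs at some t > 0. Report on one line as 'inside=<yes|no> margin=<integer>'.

d = (-5, 4),  |d|² = 41;  R = 3+1 = 4,  c = 41−4² = 25
v_rel = (4, -9),  |v_rel|² = 97;  v_rel·d = (4)·(-5) + (-9)·(4) = -56
97·t² + 112·t + 25 = 0  ⇒  m = (-56)² − 97·25 = 711
m = 711 > 0,  v_rel·d = -56 < 0  ⇒  outside

inside=no margin=711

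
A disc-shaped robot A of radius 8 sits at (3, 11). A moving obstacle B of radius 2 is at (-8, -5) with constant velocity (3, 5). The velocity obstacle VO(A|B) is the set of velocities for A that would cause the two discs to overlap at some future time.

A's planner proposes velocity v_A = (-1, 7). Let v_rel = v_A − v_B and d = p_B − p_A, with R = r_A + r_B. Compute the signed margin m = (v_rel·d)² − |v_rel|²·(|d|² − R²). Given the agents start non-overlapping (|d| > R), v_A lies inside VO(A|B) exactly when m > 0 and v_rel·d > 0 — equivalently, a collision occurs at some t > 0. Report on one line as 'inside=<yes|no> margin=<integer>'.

d = (-11, -16),  |d|² = 377;  R = 8+2 = 10,  c = 377−10² = 277
v_rel = (-4, 2),  |v_rel|² = 20;  v_rel·d = (-4)·(-11) + (2)·(-16) = 12
20·t² − 24·t + 277 = 0  ⇒  m = 12² − 20·277 = -5396
m = -5396 < 0,  v_rel·d = 12 > 0  ⇒  outside

inside=no margin=-5396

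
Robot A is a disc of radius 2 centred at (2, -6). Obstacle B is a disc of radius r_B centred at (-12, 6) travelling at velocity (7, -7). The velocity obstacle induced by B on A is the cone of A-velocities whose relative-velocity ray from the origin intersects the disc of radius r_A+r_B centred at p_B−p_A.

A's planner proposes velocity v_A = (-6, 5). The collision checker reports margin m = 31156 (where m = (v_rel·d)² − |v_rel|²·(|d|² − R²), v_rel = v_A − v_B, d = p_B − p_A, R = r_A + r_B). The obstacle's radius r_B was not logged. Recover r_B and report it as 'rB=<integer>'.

m = 31156
d = (-14, 12);  v_rel = (-13, 12),  |v_rel|² = 313
v_rel×d = (-13)·(12) − (12)·(-14) = 12
since m = R²·313 − 12²:  R² = (144 + 31156) / 313 = 100
R = √100 = 10  ⇒  r_B = 10 − 2 = 8

rB=8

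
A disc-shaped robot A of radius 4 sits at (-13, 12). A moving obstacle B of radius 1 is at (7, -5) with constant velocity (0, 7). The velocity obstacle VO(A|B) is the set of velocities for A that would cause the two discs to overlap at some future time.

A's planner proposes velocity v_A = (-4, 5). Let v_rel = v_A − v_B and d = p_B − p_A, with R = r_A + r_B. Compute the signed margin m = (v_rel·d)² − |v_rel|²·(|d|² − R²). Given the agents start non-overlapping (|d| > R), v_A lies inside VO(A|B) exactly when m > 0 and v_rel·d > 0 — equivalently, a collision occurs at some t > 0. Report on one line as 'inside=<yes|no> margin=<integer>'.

d = (20, -17),  |d|² = 689;  R = 4+1 = 5,  c = 689−5² = 664
v_rel = (-4, -2),  |v_rel|² = 20;  v_rel·d = (-4)·(20) + (-2)·(-17) = -46
20·t² + 92·t + 664 = 0  ⇒  m = (-46)² − 20·664 = -11164
m = -11164 < 0,  v_rel·d = -46 < 0  ⇒  outside

inside=no margin=-11164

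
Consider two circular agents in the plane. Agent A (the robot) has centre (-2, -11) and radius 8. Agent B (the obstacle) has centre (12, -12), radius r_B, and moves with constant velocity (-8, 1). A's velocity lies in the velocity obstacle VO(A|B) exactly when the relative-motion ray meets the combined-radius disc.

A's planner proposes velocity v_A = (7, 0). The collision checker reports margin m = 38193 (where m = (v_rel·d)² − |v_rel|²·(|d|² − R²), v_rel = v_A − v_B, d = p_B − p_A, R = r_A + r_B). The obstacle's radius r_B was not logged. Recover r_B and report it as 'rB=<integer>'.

m = 38193
d = (14, -1);  v_rel = (15, -1),  |v_rel|² = 226
v_rel×d = (15)·(-1) − (-1)·(14) = -1
since m = R²·226 − (-1)²:  R² = (1 + 38193) / 226 = 169
R = √169 = 13  ⇒  r_B = 13 − 8 = 5

rB=5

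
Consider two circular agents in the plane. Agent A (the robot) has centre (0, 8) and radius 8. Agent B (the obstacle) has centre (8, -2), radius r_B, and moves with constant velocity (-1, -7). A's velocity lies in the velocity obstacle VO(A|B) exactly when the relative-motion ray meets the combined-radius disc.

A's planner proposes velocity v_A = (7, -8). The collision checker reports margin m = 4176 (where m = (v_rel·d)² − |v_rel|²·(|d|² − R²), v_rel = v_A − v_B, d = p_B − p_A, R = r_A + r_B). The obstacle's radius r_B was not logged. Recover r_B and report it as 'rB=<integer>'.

m = 4176
d = (8, -10);  v_rel = (8, -1),  |v_rel|² = 65
v_rel×d = (8)·(-10) − (-1)·(8) = -72
since m = R²·65 − (-72)²:  R² = (5184 + 4176) / 65 = 144
R = √144 = 12  ⇒  r_B = 12 − 8 = 4

rB=4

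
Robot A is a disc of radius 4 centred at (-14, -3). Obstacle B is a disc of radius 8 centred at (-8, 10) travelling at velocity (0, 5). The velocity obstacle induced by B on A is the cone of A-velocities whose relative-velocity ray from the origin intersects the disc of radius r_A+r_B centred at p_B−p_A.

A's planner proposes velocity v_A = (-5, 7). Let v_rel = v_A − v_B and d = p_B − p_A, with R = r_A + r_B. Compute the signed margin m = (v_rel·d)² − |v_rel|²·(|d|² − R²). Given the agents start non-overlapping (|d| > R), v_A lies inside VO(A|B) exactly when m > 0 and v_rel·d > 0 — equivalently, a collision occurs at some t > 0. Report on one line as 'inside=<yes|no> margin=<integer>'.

d = (6, 13),  |d|² = 205;  R = 4+8 = 12,  c = 205−12² = 61
v_rel = (-5, 2),  |v_rel|² = 29;  v_rel·d = (-5)·(6) + (2)·(13) = -4
29·t² + 8·t + 61 = 0  ⇒  m = (-4)² − 29·61 = -1753
m = -1753 < 0,  v_rel·d = -4 < 0  ⇒  outside

inside=no margin=-1753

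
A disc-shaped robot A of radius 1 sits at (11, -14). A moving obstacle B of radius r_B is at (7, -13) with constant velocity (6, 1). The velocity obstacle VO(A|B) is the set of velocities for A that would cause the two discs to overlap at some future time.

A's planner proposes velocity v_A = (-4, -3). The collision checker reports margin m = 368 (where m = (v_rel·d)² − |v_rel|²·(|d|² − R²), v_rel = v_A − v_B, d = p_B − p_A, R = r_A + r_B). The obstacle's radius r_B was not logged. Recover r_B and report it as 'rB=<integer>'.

m = 368
d = (-4, 1);  v_rel = (-10, -4),  |v_rel|² = 116
v_rel×d = (-10)·(1) − (-4)·(-4) = -26
since m = R²·116 − (-26)²:  R² = (676 + 368) / 116 = 9
R = √9 = 3  ⇒  r_B = 3 − 1 = 2

rB=2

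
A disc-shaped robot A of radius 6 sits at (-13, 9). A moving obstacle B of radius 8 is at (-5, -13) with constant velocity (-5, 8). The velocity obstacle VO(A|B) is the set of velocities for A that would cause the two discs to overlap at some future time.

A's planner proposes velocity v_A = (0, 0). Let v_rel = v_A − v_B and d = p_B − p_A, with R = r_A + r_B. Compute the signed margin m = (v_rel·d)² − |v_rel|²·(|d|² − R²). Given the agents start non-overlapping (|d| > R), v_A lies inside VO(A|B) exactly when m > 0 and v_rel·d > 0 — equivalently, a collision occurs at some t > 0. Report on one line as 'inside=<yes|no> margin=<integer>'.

d = (8, -22),  |d|² = 548;  R = 6+8 = 14,  c = 548−14² = 352
v_rel = (5, -8),  |v_rel|² = 89;  v_rel·d = (5)·(8) + (-8)·(-22) = 216
89·t² − 432·t + 352 = 0  ⇒  m = 216² − 89·352 = 15328
m = 15328 > 0,  v_rel·d = 216 > 0  ⇒  inside

inside=yes margin=15328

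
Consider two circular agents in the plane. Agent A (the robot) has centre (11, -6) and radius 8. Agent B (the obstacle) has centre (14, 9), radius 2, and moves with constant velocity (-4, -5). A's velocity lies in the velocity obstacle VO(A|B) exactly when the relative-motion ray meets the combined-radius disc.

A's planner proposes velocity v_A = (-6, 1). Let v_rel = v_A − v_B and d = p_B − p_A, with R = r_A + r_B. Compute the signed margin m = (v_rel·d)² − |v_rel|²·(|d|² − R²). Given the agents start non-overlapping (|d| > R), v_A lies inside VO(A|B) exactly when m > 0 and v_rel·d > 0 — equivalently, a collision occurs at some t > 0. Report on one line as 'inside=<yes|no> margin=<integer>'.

d = (3, 15),  |d|² = 234;  R = 8+2 = 10,  c = 234−10² = 134
v_rel = (-2, 6),  |v_rel|² = 40;  v_rel·d = (-2)·(3) + (6)·(15) = 84
40·t² − 168·t + 134 = 0  ⇒  m = 84² − 40·134 = 1696
m = 1696 > 0,  v_rel·d = 84 > 0  ⇒  inside

inside=yes margin=1696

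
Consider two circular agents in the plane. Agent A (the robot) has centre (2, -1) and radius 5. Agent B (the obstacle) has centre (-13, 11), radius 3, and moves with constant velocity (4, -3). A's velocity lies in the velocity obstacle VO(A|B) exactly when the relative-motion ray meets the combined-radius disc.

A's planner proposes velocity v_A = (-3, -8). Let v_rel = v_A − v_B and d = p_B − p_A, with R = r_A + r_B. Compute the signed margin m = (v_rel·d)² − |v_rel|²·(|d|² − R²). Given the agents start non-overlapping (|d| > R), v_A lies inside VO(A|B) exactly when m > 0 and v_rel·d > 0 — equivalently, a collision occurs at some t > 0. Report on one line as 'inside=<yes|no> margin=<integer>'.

d = (-15, 12),  |d|² = 369;  R = 5+3 = 8,  c = 369−8² = 305
v_rel = (-7, -5),  |v_rel|² = 74;  v_rel·d = (-7)·(-15) + (-5)·(12) = 45
74·t² − 90·t + 305 = 0  ⇒  m = 45² − 74·305 = -20545
m = -20545 < 0,  v_rel·d = 45 > 0  ⇒  outside

inside=no margin=-20545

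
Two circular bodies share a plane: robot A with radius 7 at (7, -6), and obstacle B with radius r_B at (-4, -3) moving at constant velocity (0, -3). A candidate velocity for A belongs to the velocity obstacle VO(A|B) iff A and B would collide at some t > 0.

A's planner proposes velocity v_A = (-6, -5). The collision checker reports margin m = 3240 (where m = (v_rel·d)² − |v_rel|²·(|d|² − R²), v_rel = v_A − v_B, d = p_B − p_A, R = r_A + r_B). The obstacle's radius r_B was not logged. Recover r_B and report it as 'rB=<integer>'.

m = 3240
d = (-11, 3);  v_rel = (-6, -2),  |v_rel|² = 40
v_rel×d = (-6)·(3) − (-2)·(-11) = -40
since m = R²·40 − (-40)²:  R² = (1600 + 3240) / 40 = 121
R = √121 = 11  ⇒  r_B = 11 − 7 = 4

rB=4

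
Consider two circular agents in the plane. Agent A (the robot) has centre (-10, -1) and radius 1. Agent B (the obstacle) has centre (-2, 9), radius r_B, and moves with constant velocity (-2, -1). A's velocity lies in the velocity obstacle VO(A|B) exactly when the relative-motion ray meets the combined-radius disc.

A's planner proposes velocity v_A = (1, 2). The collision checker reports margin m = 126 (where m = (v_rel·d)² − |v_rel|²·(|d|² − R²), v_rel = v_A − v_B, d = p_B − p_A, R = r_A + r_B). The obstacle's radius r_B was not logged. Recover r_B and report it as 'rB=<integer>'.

m = 126
d = (8, 10);  v_rel = (3, 3),  |v_rel|² = 18
v_rel×d = (3)·(10) − (3)·(8) = 6
since m = R²·18 − 6²:  R² = (36 + 126) / 18 = 9
R = √9 = 3  ⇒  r_B = 3 − 1 = 2

rB=2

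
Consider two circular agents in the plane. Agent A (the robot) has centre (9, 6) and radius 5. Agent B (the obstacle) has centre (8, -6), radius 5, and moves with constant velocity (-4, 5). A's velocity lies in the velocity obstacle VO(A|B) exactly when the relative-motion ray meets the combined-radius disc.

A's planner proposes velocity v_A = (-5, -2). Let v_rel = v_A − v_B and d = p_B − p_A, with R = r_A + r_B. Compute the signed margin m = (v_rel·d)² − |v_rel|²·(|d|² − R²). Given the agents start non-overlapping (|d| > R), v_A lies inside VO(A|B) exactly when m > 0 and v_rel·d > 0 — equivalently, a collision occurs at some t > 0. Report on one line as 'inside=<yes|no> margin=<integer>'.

d = (-1, -12),  |d|² = 145;  R = 5+5 = 10,  c = 145−10² = 45
v_rel = (-1, -7),  |v_rel|² = 50;  v_rel·d = (-1)·(-1) + (-7)·(-12) = 85
50·t² − 170·t + 45 = 0  ⇒  m = 85² − 50·45 = 4975
m = 4975 > 0,  v_rel·d = 85 > 0  ⇒  inside

inside=yes margin=4975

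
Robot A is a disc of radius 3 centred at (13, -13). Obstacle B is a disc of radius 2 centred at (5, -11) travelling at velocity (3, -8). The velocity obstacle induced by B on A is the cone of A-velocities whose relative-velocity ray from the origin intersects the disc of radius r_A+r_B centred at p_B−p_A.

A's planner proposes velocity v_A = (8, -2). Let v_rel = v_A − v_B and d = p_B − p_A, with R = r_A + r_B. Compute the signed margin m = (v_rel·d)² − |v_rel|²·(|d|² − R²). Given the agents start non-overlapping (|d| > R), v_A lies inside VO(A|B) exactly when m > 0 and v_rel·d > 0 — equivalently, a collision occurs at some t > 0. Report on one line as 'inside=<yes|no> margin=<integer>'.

d = (-8, 2),  |d|² = 68;  R = 3+2 = 5,  c = 68−5² = 43
v_rel = (5, 6),  |v_rel|² = 61;  v_rel·d = (5)·(-8) + (6)·(2) = -28
61·t² + 56·t + 43 = 0  ⇒  m = (-28)² − 61·43 = -1839
m = -1839 < 0,  v_rel·d = -28 < 0  ⇒  outside

inside=no margin=-1839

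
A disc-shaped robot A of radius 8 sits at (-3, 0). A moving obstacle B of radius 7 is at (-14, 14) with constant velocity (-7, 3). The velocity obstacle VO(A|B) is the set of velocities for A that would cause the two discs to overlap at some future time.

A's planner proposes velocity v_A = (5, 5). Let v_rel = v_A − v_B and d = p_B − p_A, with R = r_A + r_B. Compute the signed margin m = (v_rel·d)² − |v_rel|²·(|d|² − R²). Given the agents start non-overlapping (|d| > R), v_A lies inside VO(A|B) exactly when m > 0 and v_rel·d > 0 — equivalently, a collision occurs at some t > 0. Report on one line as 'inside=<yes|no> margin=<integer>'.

d = (-11, 14),  |d|² = 317;  R = 8+7 = 15,  c = 317−15² = 92
v_rel = (12, 2),  |v_rel|² = 148;  v_rel·d = (12)·(-11) + (2)·(14) = -104
148·t² + 208·t + 92 = 0  ⇒  m = (-104)² − 148·92 = -2800
m = -2800 < 0,  v_rel·d = -104 < 0  ⇒  outside

inside=no margin=-2800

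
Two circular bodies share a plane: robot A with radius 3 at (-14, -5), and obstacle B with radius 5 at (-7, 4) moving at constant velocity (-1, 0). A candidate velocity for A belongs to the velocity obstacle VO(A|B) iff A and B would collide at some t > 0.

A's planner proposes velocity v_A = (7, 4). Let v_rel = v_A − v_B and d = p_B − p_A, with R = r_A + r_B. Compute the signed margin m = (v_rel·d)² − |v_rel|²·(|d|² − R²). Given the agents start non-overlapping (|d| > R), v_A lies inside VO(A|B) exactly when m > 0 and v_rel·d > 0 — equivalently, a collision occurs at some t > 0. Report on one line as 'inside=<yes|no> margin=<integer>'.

d = (7, 9),  |d|² = 130;  R = 3+5 = 8,  c = 130−8² = 66
v_rel = (8, 4),  |v_rel|² = 80;  v_rel·d = (8)·(7) + (4)·(9) = 92
80·t² − 184·t + 66 = 0  ⇒  m = 92² − 80·66 = 3184
m = 3184 > 0,  v_rel·d = 92 > 0  ⇒  inside

inside=yes margin=3184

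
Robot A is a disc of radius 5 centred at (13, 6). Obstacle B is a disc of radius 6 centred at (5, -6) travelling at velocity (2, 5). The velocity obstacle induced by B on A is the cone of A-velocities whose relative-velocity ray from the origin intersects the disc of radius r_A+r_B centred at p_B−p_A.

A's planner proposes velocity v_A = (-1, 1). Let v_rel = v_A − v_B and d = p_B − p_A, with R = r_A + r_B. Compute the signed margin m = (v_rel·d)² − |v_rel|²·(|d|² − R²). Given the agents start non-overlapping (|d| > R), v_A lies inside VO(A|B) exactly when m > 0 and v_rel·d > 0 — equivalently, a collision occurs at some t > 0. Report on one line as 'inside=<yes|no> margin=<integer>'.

d = (-8, -12),  |d|² = 208;  R = 5+6 = 11,  c = 208−11² = 87
v_rel = (-3, -4),  |v_rel|² = 25;  v_rel·d = (-3)·(-8) + (-4)·(-12) = 72
25·t² − 144·t + 87 = 0  ⇒  m = 72² − 25·87 = 3009
m = 3009 > 0,  v_rel·d = 72 > 0  ⇒  inside

inside=yes margin=3009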